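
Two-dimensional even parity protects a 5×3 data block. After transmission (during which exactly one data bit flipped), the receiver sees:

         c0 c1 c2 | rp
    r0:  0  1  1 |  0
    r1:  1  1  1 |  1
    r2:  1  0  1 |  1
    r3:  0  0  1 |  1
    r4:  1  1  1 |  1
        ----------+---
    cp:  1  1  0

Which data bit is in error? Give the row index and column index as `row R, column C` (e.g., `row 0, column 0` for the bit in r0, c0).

Recompute each row's even parity and compare to rp:
  r0: data parity 0, sent rp 0 → ok
  r1: data parity 1, sent rp 1 → ok
  r2: data parity 0, sent rp 1 → mismatch
  r3: data parity 1, sent rp 1 → ok
  r4: data parity 1, sent rp 1 → ok
Recompute each column's even parity and compare to cp:
  c0: data parity 1, sent cp 1 → ok
  c1: data parity 1, sent cp 1 → ok
  c2: data parity 1, sent cp 0 → mismatch
Exactly one row (r2) and one column (c2) fail → the flipped bit is at their intersection.

row 2, column 2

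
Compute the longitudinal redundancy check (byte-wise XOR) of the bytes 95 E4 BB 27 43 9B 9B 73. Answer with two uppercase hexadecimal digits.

DD

XOR the bytes together:
  start with 0x95
  0x95 ⊕ 0xE4 = 0x71
  0x71 ⊕ 0xBB = 0xCA
  0xCA ⊕ 0x27 = 0xED
  0xED ⊕ 0x43 = 0xAE
  0xAE ⊕ 0x9B = 0x35
  0x35 ⊕ 0x9B = 0xAE
  0xAE ⊕ 0x73 = 0xDD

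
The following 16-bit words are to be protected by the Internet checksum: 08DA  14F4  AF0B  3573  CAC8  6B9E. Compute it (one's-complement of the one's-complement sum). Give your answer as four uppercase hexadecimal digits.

One's-complement addition (fold any carry out of bit 15 back into bit 0):
  0x08DA + 0x14F4 = 0x01DCE
  0x1DCE + 0xAF0B = 0x0CCD9
  0xCCD9 + 0x3573 = 0x1024C → wrap carry → 0x024D
  0x024D + 0xCAC8 = 0x0CD15
  0xCD15 + 0x6B9E = 0x138B3 → wrap carry → 0x38B4
One's-complement sum = 0x38B4.
Checksum = ~0x38B4 & 0xFFFF = 0xC74B.

C74B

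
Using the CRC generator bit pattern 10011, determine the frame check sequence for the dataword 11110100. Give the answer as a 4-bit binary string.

1010

Append 4 zeros: 111101000000. Divide by 10011 (XOR where the leading bit is 1):
  pos 0: 11110 XOR 10011 = 01101
  pos 1: 11011 XOR 10011 = 01000
  pos 2: 10000 XOR 10011 = 00011
  pos 5: 11000 XOR 10011 = 01011
  pos 6: 10110 XOR 10011 = 00101
Remainder (last 4 bits) = 1010. This is the CRC / FCS.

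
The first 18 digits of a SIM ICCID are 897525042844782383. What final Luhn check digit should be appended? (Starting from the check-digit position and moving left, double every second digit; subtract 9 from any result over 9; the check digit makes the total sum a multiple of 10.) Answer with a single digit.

7

Partial digits right→left: 3 8 3 2 8 7 4 4 8 2 4 0 5 2 5 7 9 8
Double every second digit counting from the check-digit position (so the 1st, 3rd, 5th, ... of the partial from the right).
  doubled (with −9 where >9): 6 6 7 8 7 8 1 1 9 → sum 53
  kept as-is: 8 2 7 4 2 0 2 7 8 → sum 40
Total = 53 + 40 = 93.
Check digit = (10 − (93 mod 10)) mod 10 = 7.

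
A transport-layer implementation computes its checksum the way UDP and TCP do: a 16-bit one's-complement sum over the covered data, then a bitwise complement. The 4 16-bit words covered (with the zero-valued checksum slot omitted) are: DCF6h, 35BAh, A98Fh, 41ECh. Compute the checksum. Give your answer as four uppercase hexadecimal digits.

01D3

One's-complement addition (fold any carry out of bit 15 back into bit 0):
  0xDCF6 + 0x35BA = 0x112B0 → wrap carry → 0x12B1
  0x12B1 + 0xA98F = 0x0BC40
  0xBC40 + 0x41EC = 0x0FE2C
One's-complement sum = 0xFE2C.
Checksum = ~0xFE2C & 0xFFFF = 0x01D3.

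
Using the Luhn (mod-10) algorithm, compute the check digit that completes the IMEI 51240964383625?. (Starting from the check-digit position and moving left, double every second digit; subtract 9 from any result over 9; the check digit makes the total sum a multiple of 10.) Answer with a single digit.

1

Partial digits right→left: 5 2 6 3 8 3 4 6 9 0 4 2 1 5
Double every second digit counting from the check-digit position (so the 1st, 3rd, 5th, ... of the partial from the right).
  doubled (with −9 where >9): 1 3 7 8 9 8 2 → sum 38
  kept as-is: 2 3 3 6 0 2 5 → sum 21
Total = 38 + 21 = 59.
Check digit = (10 − (59 mod 10)) mod 10 = 1.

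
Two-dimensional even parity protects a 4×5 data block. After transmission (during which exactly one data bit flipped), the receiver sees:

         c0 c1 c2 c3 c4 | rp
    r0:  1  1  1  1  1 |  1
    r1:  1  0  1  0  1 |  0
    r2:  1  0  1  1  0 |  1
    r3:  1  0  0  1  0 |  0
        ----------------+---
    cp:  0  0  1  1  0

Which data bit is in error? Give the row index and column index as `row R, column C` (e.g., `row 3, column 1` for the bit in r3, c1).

Recompute each row's even parity and compare to rp:
  r0: data parity 1, sent rp 1 → ok
  r1: data parity 1, sent rp 0 → mismatch
  r2: data parity 1, sent rp 1 → ok
  r3: data parity 0, sent rp 0 → ok
Recompute each column's even parity and compare to cp:
  c0: data parity 0, sent cp 0 → ok
  c1: data parity 1, sent cp 0 → mismatch
  c2: data parity 1, sent cp 1 → ok
  c3: data parity 1, sent cp 1 → ok
  c4: data parity 0, sent cp 0 → ok
Exactly one row (r1) and one column (c1) fail → the flipped bit is at their intersection.

row 1, column 1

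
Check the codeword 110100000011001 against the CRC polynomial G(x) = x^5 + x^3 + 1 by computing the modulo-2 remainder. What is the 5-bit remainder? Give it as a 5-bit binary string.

Modulo-2 division of 110100000011001 by 101001:
  pos 0: 110100 XOR 101001 = 011101
  pos 1: 111010 XOR 101001 = 010011
  pos 2: 100110 XOR 101001 = 001111
  pos 4: 111100 XOR 101001 = 010101
  pos 5: 101011 XOR 101001 = 000010
  pos 9: 101001 XOR 101001 = 000000
Remainder = 00000 (zero — the frame passes the CRC check).

00000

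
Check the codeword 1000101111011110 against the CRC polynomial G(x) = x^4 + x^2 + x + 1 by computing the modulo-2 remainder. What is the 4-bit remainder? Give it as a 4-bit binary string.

Modulo-2 division of 1000101111011110 by 10111:
  pos 0: 10001 XOR 10111 = 00110
  pos 2: 11001 XOR 10111 = 01110
  pos 3: 11101 XOR 10111 = 01010
  pos 4: 10101 XOR 10111 = 00010
  pos 7: 10101 XOR 10111 = 00010
  pos 10: 10111 XOR 10111 = 00000
Remainder = 0000 (zero — the frame passes the CRC check).

0000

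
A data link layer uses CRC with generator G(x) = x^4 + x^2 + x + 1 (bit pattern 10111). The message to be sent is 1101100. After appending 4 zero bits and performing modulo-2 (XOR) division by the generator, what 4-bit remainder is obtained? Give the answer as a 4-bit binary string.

Append 4 zeros: 11011000000. Divide by 10111 (XOR where the leading bit is 1):
  pos 0: 11011 XOR 10111 = 01100
  pos 1: 11000 XOR 10111 = 01111
  pos 2: 11110 XOR 10111 = 01001
  pos 3: 10010 XOR 10111 = 00101
  pos 5: 10100 XOR 10111 = 00011
Remainder (last 4 bits) = 0110. This is the CRC / FCS.

0110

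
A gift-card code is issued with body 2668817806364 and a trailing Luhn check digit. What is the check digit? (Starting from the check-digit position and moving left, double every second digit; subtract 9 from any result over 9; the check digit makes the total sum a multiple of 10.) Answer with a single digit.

2

Partial digits right→left: 4 6 3 6 0 8 7 1 8 8 6 6 2
Double every second digit counting from the check-digit position (so the 1st, 3rd, 5th, ... of the partial from the right).
  doubled (with −9 where >9): 8 6 0 5 7 3 4 → sum 33
  kept as-is: 6 6 8 1 8 6 → sum 35
Total = 33 + 35 = 68.
Check digit = (10 − (68 mod 10)) mod 10 = 2.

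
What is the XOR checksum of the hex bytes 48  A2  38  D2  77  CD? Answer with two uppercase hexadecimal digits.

BA

XOR the bytes together:
  start with 0x48
  0x48 ⊕ 0xA2 = 0xEA
  0xEA ⊕ 0x38 = 0xD2
  0xD2 ⊕ 0xD2 = 0x00
  0x00 ⊕ 0x77 = 0x77
  0x77 ⊕ 0xCD = 0xBA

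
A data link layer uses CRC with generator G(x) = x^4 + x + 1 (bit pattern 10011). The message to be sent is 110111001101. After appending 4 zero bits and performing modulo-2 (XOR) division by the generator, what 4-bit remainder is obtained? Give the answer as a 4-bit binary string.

Append 4 zeros: 1101110011010000. Divide by 10011 (XOR where the leading bit is 1):
  pos 0: 11011 XOR 10011 = 01000
  pos 1: 10001 XOR 10011 = 00010
  pos 4: 10001 XOR 10011 = 00010
  pos 7: 10101 XOR 10011 = 00110
  pos 9: 11000 XOR 10011 = 01011
  pos 10: 10110 XOR 10011 = 00101
Remainder (last 4 bits) = 1010. This is the CRC / FCS.

1010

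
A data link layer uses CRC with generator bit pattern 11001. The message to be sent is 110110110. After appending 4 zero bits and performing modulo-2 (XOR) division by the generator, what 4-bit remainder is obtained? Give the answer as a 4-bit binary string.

0001

Append 4 zeros: 1101101100000. Divide by 11001 (XOR where the leading bit is 1):
  pos 0: 11011 XOR 11001 = 00010
  pos 3: 10011 XOR 11001 = 01010
  pos 4: 10100 XOR 11001 = 01101
  pos 5: 11010 XOR 11001 = 00011
  pos 8: 11000 XOR 11001 = 00001
Remainder (last 4 bits) = 0001. This is the CRC / FCS.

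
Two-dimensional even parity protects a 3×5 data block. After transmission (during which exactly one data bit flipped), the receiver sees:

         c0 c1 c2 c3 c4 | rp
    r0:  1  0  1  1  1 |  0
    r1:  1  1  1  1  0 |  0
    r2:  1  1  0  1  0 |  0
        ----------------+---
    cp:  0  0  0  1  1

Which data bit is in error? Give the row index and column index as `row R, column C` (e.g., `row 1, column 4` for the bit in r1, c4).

row 2, column 0

Recompute each row's even parity and compare to rp:
  r0: data parity 0, sent rp 0 → ok
  r1: data parity 0, sent rp 0 → ok
  r2: data parity 1, sent rp 0 → mismatch
Recompute each column's even parity and compare to cp:
  c0: data parity 1, sent cp 0 → mismatch
  c1: data parity 0, sent cp 0 → ok
  c2: data parity 0, sent cp 0 → ok
  c3: data parity 1, sent cp 1 → ok
  c4: data parity 1, sent cp 1 → ok
Exactly one row (r2) and one column (c0) fail → the flipped bit is at their intersection.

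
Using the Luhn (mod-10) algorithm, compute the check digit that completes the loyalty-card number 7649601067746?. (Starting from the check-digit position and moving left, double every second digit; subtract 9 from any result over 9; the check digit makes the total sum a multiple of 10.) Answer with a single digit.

5

Partial digits right→left: 6 4 7 7 6 0 1 0 6 9 4 6 7
Double every second digit counting from the check-digit position (so the 1st, 3rd, 5th, ... of the partial from the right).
  doubled (with −9 where >9): 3 5 3 2 3 8 5 → sum 29
  kept as-is: 4 7 0 0 9 6 → sum 26
Total = 29 + 26 = 55.
Check digit = (10 − (55 mod 10)) mod 10 = 5.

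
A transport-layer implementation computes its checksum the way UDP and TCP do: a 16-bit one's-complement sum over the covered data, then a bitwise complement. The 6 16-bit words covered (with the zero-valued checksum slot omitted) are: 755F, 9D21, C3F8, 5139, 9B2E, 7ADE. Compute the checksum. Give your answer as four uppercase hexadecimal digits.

One's-complement addition (fold any carry out of bit 15 back into bit 0):
  0x755F + 0x9D21 = 0x11280 → wrap carry → 0x1281
  0x1281 + 0xC3F8 = 0x0D679
  0xD679 + 0x5139 = 0x127B2 → wrap carry → 0x27B3
  0x27B3 + 0x9B2E = 0x0C2E1
  0xC2E1 + 0x7ADE = 0x13DBF → wrap carry → 0x3DC0
One's-complement sum = 0x3DC0.
Checksum = ~0x3DC0 & 0xFFFF = 0xC23F.

C23F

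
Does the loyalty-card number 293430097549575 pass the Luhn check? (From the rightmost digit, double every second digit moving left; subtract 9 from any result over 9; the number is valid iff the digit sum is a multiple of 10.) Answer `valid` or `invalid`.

valid

From the right, keep odd positions and double even positions (subtract 9 from any doubled value over 9):
  doubled (positions 2,4,...): 5 9 1 9 0 8 9 → sum 41
  kept (positions 1,3,...): 5 5 4 7 0 3 3 2 → sum 29
Total = 70.
70 mod 10 = 0, so the number is valid.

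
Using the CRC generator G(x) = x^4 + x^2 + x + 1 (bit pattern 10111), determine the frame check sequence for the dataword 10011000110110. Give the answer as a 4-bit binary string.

0001

Append 4 zeros: 100110001101100000. Divide by 10111 (XOR where the leading bit is 1):
  pos 0: 10011 XOR 10111 = 00100
  pos 2: 10000 XOR 10111 = 00111
  pos 4: 11101 XOR 10111 = 01010
  pos 5: 10101 XOR 10111 = 00010
  pos 8: 10011 XOR 10111 = 00100
  pos 10: 10000 XOR 10111 = 00111
  pos 12: 11100 XOR 10111 = 01011
  pos 13: 10110 XOR 10111 = 00001
Remainder (last 4 bits) = 0001. This is the CRC / FCS.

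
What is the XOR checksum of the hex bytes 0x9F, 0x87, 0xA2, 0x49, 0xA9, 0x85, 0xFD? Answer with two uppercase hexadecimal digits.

22

XOR the bytes together:
  start with 0x9F
  0x9F ⊕ 0x87 = 0x18
  0x18 ⊕ 0xA2 = 0xBA
  0xBA ⊕ 0x49 = 0xF3
  0xF3 ⊕ 0xA9 = 0x5A
  0x5A ⊕ 0x85 = 0xDF
  0xDF ⊕ 0xFD = 0x22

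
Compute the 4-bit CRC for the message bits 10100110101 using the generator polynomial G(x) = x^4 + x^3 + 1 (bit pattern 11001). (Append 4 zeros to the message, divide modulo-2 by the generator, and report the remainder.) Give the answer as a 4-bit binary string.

0010

Append 4 zeros: 101001101010000. Divide by 11001 (XOR where the leading bit is 1):
  pos 0: 10100 XOR 11001 = 01101
  pos 1: 11011 XOR 11001 = 00010
  pos 4: 10101 XOR 11001 = 01100
  pos 5: 11000 XOR 11001 = 00001
  pos 9: 11000 XOR 11001 = 00001
Remainder (last 4 bits) = 0010. This is the CRC / FCS.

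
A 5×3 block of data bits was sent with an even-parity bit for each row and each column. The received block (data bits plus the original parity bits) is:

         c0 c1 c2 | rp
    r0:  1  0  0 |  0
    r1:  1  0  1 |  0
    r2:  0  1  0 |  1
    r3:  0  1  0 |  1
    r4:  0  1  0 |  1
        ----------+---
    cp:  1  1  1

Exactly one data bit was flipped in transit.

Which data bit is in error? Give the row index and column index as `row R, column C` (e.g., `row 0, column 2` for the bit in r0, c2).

Recompute each row's even parity and compare to rp:
  r0: data parity 1, sent rp 0 → mismatch
  r1: data parity 0, sent rp 0 → ok
  r2: data parity 1, sent rp 1 → ok
  r3: data parity 1, sent rp 1 → ok
  r4: data parity 1, sent rp 1 → ok
Recompute each column's even parity and compare to cp:
  c0: data parity 0, sent cp 1 → mismatch
  c1: data parity 1, sent cp 1 → ok
  c2: data parity 1, sent cp 1 → ok
Exactly one row (r0) and one column (c0) fail → the flipped bit is at their intersection.

row 0, column 0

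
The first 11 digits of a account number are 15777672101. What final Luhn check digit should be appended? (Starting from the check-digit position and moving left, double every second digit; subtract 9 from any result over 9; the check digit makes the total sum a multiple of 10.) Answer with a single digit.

9

Partial digits right→left: 1 0 1 2 7 6 7 7 7 5 1
Double every second digit counting from the check-digit position (so the 1st, 3rd, 5th, ... of the partial from the right).
  doubled (with −9 where >9): 2 2 5 5 5 2 → sum 21
  kept as-is: 0 2 6 7 5 → sum 20
Total = 21 + 20 = 41.
Check digit = (10 − (41 mod 10)) mod 10 = 9.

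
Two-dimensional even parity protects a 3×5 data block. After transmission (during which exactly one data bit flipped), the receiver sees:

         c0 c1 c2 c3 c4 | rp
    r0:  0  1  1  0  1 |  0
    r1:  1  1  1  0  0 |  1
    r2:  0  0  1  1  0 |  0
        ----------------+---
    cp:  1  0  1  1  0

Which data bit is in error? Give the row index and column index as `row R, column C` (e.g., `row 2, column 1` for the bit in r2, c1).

Recompute each row's even parity and compare to rp:
  r0: data parity 1, sent rp 0 → mismatch
  r1: data parity 1, sent rp 1 → ok
  r2: data parity 0, sent rp 0 → ok
Recompute each column's even parity and compare to cp:
  c0: data parity 1, sent cp 1 → ok
  c1: data parity 0, sent cp 0 → ok
  c2: data parity 1, sent cp 1 → ok
  c3: data parity 1, sent cp 1 → ok
  c4: data parity 1, sent cp 0 → mismatch
Exactly one row (r0) and one column (c4) fail → the flipped bit is at their intersection.

row 0, column 4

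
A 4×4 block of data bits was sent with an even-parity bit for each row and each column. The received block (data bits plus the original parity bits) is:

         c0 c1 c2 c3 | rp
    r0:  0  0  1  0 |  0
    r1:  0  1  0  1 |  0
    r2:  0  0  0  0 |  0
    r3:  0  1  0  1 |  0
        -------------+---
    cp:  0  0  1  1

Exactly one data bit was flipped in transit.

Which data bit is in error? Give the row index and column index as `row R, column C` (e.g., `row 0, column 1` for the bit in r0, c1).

Recompute each row's even parity and compare to rp:
  r0: data parity 1, sent rp 0 → mismatch
  r1: data parity 0, sent rp 0 → ok
  r2: data parity 0, sent rp 0 → ok
  r3: data parity 0, sent rp 0 → ok
Recompute each column's even parity and compare to cp:
  c0: data parity 0, sent cp 0 → ok
  c1: data parity 0, sent cp 0 → ok
  c2: data parity 1, sent cp 1 → ok
  c3: data parity 0, sent cp 1 → mismatch
Exactly one row (r0) and one column (c3) fail → the flipped bit is at their intersection.

row 0, column 3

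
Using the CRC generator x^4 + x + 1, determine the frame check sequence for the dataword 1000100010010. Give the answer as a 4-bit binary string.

Append 4 zeros: 10001000100100000. Divide by 10011 (XOR where the leading bit is 1):
  pos 0: 10001 XOR 10011 = 00010
  pos 3: 10000 XOR 10011 = 00011
  pos 6: 11100 XOR 10011 = 01111
  pos 7: 11111 XOR 10011 = 01100
  pos 8: 11000 XOR 10011 = 01011
  pos 9: 10110 XOR 10011 = 00101
  pos 11: 10100 XOR 10011 = 00111
Remainder (last 4 bits) = 1110. This is the CRC / FCS.

1110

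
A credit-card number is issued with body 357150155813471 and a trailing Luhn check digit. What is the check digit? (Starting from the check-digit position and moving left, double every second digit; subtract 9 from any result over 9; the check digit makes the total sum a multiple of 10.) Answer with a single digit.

Partial digits right→left: 1 7 4 3 1 8 5 5 1 0 5 1 7 5 3
Double every second digit counting from the check-digit position (so the 1st, 3rd, 5th, ... of the partial from the right).
  doubled (with −9 where >9): 2 8 2 1 2 1 5 6 → sum 27
  kept as-is: 7 3 8 5 0 1 5 → sum 29
Total = 27 + 29 = 56.
Check digit = (10 − (56 mod 10)) mod 10 = 4.

4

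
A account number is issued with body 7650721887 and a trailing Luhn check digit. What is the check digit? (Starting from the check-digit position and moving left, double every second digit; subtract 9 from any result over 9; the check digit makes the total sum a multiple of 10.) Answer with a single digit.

3

Partial digits right→left: 7 8 8 1 2 7 0 5 6 7
Double every second digit counting from the check-digit position (so the 1st, 3rd, 5th, ... of the partial from the right).
  doubled (with −9 where >9): 5 7 4 0 3 → sum 19
  kept as-is: 8 1 7 5 7 → sum 28
Total = 19 + 28 = 47.
Check digit = (10 − (47 mod 10)) mod 10 = 3.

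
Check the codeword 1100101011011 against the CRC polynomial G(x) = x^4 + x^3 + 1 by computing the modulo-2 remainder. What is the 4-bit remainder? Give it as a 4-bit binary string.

Modulo-2 division of 1100101011011 by 11001:
  pos 0: 11001 XOR 11001 = 00000
  pos 6: 10110 XOR 11001 = 01111
  pos 7: 11111 XOR 11001 = 00110
Remainder = 1101 (nonzero — an error is detected).

1101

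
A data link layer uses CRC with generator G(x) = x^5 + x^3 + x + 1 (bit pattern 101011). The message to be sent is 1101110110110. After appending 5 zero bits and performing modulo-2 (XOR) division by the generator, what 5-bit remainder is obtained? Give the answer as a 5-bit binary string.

Append 5 zeros: 110111011011000000. Divide by 101011 (XOR where the leading bit is 1):
  pos 0: 110111 XOR 101011 = 011100
  pos 1: 111000 XOR 101011 = 010011
  pos 2: 100111 XOR 101011 = 001100
  pos 4: 110010 XOR 101011 = 011001
  pos 5: 110011 XOR 101011 = 011000
  pos 6: 110001 XOR 101011 = 011010
  pos 7: 110100 XOR 101011 = 011111
  pos 8: 111110 XOR 101011 = 010101
  pos 9: 101010 XOR 101011 = 000001
Remainder (last 5 bits) = 01000. This is the CRC / FCS.

01000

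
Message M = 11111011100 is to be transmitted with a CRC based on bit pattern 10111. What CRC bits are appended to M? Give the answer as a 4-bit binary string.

0011

Append 4 zeros: 111110111000000. Divide by 10111 (XOR where the leading bit is 1):
  pos 0: 11111 XOR 10111 = 01000
  pos 1: 10000 XOR 10111 = 00111
  pos 3: 11111 XOR 10111 = 01000
  pos 4: 10001 XOR 10111 = 00110
  pos 6: 11000 XOR 10111 = 01111
  pos 7: 11110 XOR 10111 = 01001
  pos 8: 10010 XOR 10111 = 00101
  pos 10: 10100 XOR 10111 = 00011
Remainder (last 4 bits) = 0011. This is the CRC / FCS.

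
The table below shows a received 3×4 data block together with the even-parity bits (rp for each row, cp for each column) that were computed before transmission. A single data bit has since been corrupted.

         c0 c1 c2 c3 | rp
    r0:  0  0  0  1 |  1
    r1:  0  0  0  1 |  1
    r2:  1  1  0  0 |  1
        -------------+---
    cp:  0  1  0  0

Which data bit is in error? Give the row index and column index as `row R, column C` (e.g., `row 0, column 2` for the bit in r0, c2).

row 2, column 0

Recompute each row's even parity and compare to rp:
  r0: data parity 1, sent rp 1 → ok
  r1: data parity 1, sent rp 1 → ok
  r2: data parity 0, sent rp 1 → mismatch
Recompute each column's even parity and compare to cp:
  c0: data parity 1, sent cp 0 → mismatch
  c1: data parity 1, sent cp 1 → ok
  c2: data parity 0, sent cp 0 → ok
  c3: data parity 0, sent cp 0 → ok
Exactly one row (r2) and one column (c0) fail → the flipped bit is at their intersection.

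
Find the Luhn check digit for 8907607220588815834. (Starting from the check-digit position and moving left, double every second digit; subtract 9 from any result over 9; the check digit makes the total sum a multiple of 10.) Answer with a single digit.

Partial digits right→left: 4 3 8 5 1 8 8 8 5 0 2 2 7 0 6 7 0 9 8
Double every second digit counting from the check-digit position (so the 1st, 3rd, 5th, ... of the partial from the right).
  doubled (with −9 where >9): 8 7 2 7 1 4 5 3 0 7 → sum 44
  kept as-is: 3 5 8 8 0 2 0 7 9 → sum 42
Total = 44 + 42 = 86.
Check digit = (10 − (86 mod 10)) mod 10 = 4.

4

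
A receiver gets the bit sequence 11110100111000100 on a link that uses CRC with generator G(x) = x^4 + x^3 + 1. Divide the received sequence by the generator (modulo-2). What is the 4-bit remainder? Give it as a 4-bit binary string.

0110

Modulo-2 division of 11110100111000100 by 11001:
  pos 0: 11110 XOR 11001 = 00111
  pos 2: 11110 XOR 11001 = 00111
  pos 4: 11101 XOR 11001 = 00100
  pos 6: 10011 XOR 11001 = 01010
  pos 7: 10100 XOR 11001 = 01101
  pos 8: 11010 XOR 11001 = 00011
  pos 11: 11010 XOR 11001 = 00011
Remainder = 0110 (nonzero — an error is detected).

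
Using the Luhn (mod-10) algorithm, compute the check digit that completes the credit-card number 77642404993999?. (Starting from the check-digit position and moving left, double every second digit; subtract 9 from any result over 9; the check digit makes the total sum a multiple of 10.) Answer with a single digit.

Partial digits right→left: 9 9 9 3 9 9 4 0 4 2 4 6 7 7
Double every second digit counting from the check-digit position (so the 1st, 3rd, 5th, ... of the partial from the right).
  doubled (with −9 where >9): 9 9 9 8 8 8 5 → sum 56
  kept as-is: 9 3 9 0 2 6 7 → sum 36
Total = 56 + 36 = 92.
Check digit = (10 − (92 mod 10)) mod 10 = 8.

8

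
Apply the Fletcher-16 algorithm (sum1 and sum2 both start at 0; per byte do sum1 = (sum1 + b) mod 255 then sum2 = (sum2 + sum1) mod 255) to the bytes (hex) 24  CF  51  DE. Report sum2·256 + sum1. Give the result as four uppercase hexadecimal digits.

8124

Running sums (mod 255):
  after byte 0 (24): sum1=36, sum2=36
  after byte 1 (CF): sum1=243, sum2=24
  after byte 2 (51): sum1=69, sum2=93
  after byte 3 (DE): sum1=36, sum2=129
Checksum = sum2·256 + sum1 = 129·256 + 36 = 33060 = 0x8124.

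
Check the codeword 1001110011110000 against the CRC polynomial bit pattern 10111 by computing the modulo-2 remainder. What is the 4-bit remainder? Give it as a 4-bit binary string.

0000

Modulo-2 division of 1001110011110000 by 10111:
  pos 0: 10011 XOR 10111 = 00100
  pos 2: 10010 XOR 10111 = 00101
  pos 4: 10101 XOR 10111 = 00010
  pos 7: 10111 XOR 10111 = 00000
Remainder = 0000 (zero — the frame passes the CRC check).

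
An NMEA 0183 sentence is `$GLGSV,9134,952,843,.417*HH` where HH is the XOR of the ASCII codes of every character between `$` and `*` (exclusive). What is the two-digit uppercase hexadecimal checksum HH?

5B

XOR the ASCII codes of the payload characters:
  'G' = 0x47 → acc = 0x47
  'L' = 0x4C → acc = 0x0B
  'G' = 0x47 → acc = 0x4C
  'S' = 0x53 → acc = 0x1F
  'V' = 0x56 → acc = 0x49
  ',' = 0x2C → acc = 0x65
  '9' = 0x39 → acc = 0x5C
  '1' = 0x31 → acc = 0x6D
  '3' = 0x33 → acc = 0x5E
  '4' = 0x34 → acc = 0x6A
  ',' = 0x2C → acc = 0x46
  '9' = 0x39 → acc = 0x7F
  '5' = 0x35 → acc = 0x4A
  '2' = 0x32 → acc = 0x78
  ',' = 0x2C → acc = 0x54
  '8' = 0x38 → acc = 0x6C
  '4' = 0x34 → acc = 0x58
  '3' = 0x33 → acc = 0x6B
  ',' = 0x2C → acc = 0x47
  '.' = 0x2E → acc = 0x69
  '4' = 0x34 → acc = 0x5D
  '1' = 0x31 → acc = 0x6C
  '7' = 0x37 → acc = 0x5B
Checksum = 0x5B.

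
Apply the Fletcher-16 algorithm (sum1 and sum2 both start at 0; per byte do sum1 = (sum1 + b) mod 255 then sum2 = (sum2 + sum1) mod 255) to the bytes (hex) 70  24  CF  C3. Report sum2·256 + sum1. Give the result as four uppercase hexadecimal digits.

9128

Running sums (mod 255):
  after byte 0 (70): sum1=112, sum2=112
  after byte 1 (24): sum1=148, sum2=5
  after byte 2 (CF): sum1=100, sum2=105
  after byte 3 (C3): sum1=40, sum2=145
Checksum = sum2·256 + sum1 = 145·256 + 40 = 37160 = 0x9128.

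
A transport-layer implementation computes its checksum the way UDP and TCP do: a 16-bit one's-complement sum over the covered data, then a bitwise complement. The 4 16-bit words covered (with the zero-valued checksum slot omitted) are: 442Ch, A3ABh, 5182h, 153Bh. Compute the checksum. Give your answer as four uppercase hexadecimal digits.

One's-complement addition (fold any carry out of bit 15 back into bit 0):
  0x442C + 0xA3AB = 0x0E7D7
  0xE7D7 + 0x5182 = 0x13959 → wrap carry → 0x395A
  0x395A + 0x153B = 0x04E95
One's-complement sum = 0x4E95.
Checksum = ~0x4E95 & 0xFFFF = 0xB16A.

B16A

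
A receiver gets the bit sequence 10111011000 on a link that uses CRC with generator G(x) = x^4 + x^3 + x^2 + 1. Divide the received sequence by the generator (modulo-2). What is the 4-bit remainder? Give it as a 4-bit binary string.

0000

Modulo-2 division of 10111011000 by 11101:
  pos 0: 10111 XOR 11101 = 01010
  pos 1: 10100 XOR 11101 = 01001
  pos 2: 10011 XOR 11101 = 01110
  pos 3: 11101 XOR 11101 = 00000
Remainder = 0000 (zero — the frame passes the CRC check).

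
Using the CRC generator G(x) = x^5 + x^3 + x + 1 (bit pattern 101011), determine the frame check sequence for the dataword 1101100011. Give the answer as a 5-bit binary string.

Append 5 zeros: 110110001100000. Divide by 101011 (XOR where the leading bit is 1):
  pos 0: 110110 XOR 101011 = 011101
  pos 1: 111010 XOR 101011 = 010001
  pos 2: 100010 XOR 101011 = 001001
  pos 4: 100111 XOR 101011 = 001100
  pos 6: 110000 XOR 101011 = 011011
  pos 7: 110110 XOR 101011 = 011101
  pos 8: 111010 XOR 101011 = 010001
  pos 9: 100010 XOR 101011 = 001001
Remainder (last 5 bits) = 01001. This is the CRC / FCS.

01001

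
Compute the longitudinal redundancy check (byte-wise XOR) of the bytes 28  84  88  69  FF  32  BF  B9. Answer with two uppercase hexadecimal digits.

XOR the bytes together:
  start with 0x28
  0x28 ⊕ 0x84 = 0xAC
  0xAC ⊕ 0x88 = 0x24
  0x24 ⊕ 0x69 = 0x4D
  0x4D ⊕ 0xFF = 0xB2
  0xB2 ⊕ 0x32 = 0x80
  0x80 ⊕ 0xBF = 0x3F
  0x3F ⊕ 0xB9 = 0x86

86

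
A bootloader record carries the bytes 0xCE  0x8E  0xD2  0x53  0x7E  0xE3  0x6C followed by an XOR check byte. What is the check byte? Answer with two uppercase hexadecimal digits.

30

XOR the bytes together:
  start with 0xCE
  0xCE ⊕ 0x8E = 0x40
  0x40 ⊕ 0xD2 = 0x92
  0x92 ⊕ 0x53 = 0xC1
  0xC1 ⊕ 0x7E = 0xBF
  0xBF ⊕ 0xE3 = 0x5C
  0x5C ⊕ 0x6C = 0x30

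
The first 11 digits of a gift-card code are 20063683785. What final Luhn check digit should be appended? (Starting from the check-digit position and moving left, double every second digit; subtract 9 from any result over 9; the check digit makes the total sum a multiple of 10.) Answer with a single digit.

4

Partial digits right→left: 5 8 7 3 8 6 3 6 0 0 2
Double every second digit counting from the check-digit position (so the 1st, 3rd, 5th, ... of the partial from the right).
  doubled (with −9 where >9): 1 5 7 6 0 4 → sum 23
  kept as-is: 8 3 6 6 0 → sum 23
Total = 23 + 23 = 46.
Check digit = (10 − (46 mod 10)) mod 10 = 4.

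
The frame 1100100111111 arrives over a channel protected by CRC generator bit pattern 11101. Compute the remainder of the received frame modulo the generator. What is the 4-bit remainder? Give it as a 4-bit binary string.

Modulo-2 division of 1100100111111 by 11101:
  pos 0: 11001 XOR 11101 = 00100
  pos 2: 10000 XOR 11101 = 01101
  pos 3: 11011 XOR 11101 = 00110
  pos 5: 11011 XOR 11101 = 00110
  pos 7: 11011 XOR 11101 = 00110
Remainder = 1101 (nonzero — an error is detected).

1101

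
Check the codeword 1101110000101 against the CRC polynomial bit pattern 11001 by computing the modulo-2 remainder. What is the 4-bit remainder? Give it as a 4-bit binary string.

Modulo-2 division of 1101110000101 by 11001:
  pos 0: 11011 XOR 11001 = 00010
  pos 3: 10100 XOR 11001 = 01101
  pos 4: 11010 XOR 11001 = 00011
  pos 7: 11010 XOR 11001 = 00011
Remainder = 0111 (nonzero — an error is detected).

0111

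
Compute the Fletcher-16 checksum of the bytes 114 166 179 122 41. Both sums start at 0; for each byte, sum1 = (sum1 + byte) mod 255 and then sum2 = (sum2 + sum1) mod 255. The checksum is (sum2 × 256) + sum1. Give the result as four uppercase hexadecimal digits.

1070

Running sums (mod 255):
  after byte 0 (114): sum1=114, sum2=114
  after byte 1 (166): sum1=25, sum2=139
  after byte 2 (179): sum1=204, sum2=88
  after byte 3 (122): sum1=71, sum2=159
  after byte 4 (41): sum1=112, sum2=16
Checksum = sum2·256 + sum1 = 16·256 + 112 = 4208 = 0x1070.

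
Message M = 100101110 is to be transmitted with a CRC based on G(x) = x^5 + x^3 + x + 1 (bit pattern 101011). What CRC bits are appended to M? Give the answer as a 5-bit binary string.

Append 5 zeros: 10010111000000. Divide by 101011 (XOR where the leading bit is 1):
  pos 0: 100101 XOR 101011 = 001110
  pos 2: 111011 XOR 101011 = 010000
  pos 3: 100000 XOR 101011 = 001011
  pos 5: 101100 XOR 101011 = 000111
  pos 8: 111000 XOR 101011 = 010011
Remainder (last 5 bits) = 10011. This is the CRC / FCS.

10011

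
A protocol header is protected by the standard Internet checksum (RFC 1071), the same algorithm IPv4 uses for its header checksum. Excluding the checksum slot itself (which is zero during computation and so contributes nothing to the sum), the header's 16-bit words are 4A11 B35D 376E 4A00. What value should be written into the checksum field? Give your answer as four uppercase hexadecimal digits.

One's-complement addition (fold any carry out of bit 15 back into bit 0):
  0x4A11 + 0xB35D = 0x0FD6E
  0xFD6E + 0x376E = 0x134DC → wrap carry → 0x34DD
  0x34DD + 0x4A00 = 0x07EDD
One's-complement sum = 0x7EDD.
Checksum = ~0x7EDD & 0xFFFF = 0x8122.

8122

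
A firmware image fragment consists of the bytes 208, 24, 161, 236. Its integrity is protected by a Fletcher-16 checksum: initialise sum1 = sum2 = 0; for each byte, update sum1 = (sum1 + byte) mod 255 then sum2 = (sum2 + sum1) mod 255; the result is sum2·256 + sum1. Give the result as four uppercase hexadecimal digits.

Running sums (mod 255):
  after byte 0 (208): sum1=208, sum2=208
  after byte 1 (24): sum1=232, sum2=185
  after byte 2 (161): sum1=138, sum2=68
  after byte 3 (236): sum1=119, sum2=187
Checksum = sum2·256 + sum1 = 187·256 + 119 = 47991 = 0xBB77.

BB77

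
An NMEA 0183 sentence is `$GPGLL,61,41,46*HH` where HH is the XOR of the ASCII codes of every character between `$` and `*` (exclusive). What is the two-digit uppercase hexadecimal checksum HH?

XOR the ASCII codes of the payload characters:
  'G' = 0x47 → acc = 0x47
  'P' = 0x50 → acc = 0x17
  'G' = 0x47 → acc = 0x50
  'L' = 0x4C → acc = 0x1C
  'L' = 0x4C → acc = 0x50
  ',' = 0x2C → acc = 0x7C
  '6' = 0x36 → acc = 0x4A
  '1' = 0x31 → acc = 0x7B
  ',' = 0x2C → acc = 0x57
  '4' = 0x34 → acc = 0x63
  '1' = 0x31 → acc = 0x52
  ',' = 0x2C → acc = 0x7E
  '4' = 0x34 → acc = 0x4A
  '6' = 0x36 → acc = 0x7C
Checksum = 0x7C.

7C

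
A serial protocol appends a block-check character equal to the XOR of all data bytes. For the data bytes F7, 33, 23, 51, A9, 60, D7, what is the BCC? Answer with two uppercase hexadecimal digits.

XOR the bytes together:
  start with 0xF7
  0xF7 ⊕ 0x33 = 0xC4
  0xC4 ⊕ 0x23 = 0xE7
  0xE7 ⊕ 0x51 = 0xB6
  0xB6 ⊕ 0xA9 = 0x1F
  0x1F ⊕ 0x60 = 0x7F
  0x7F ⊕ 0xD7 = 0xA8

A8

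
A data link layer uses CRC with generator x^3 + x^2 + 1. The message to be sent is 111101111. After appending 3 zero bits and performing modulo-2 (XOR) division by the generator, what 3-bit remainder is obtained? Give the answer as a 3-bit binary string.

Append 3 zeros: 111101111000. Divide by 1101 (XOR where the leading bit is 1):
  pos 0: 1111 XOR 1101 = 0010
  pos 2: 1001 XOR 1101 = 0100
  pos 3: 1001 XOR 1101 = 0100
  pos 4: 1001 XOR 1101 = 0100
  pos 5: 1001 XOR 1101 = 0100
  pos 6: 1000 XOR 1101 = 0101
  pos 7: 1010 XOR 1101 = 0111
  pos 8: 1110 XOR 1101 = 0011
Remainder (last 3 bits) = 011. This is the CRC / FCS.

011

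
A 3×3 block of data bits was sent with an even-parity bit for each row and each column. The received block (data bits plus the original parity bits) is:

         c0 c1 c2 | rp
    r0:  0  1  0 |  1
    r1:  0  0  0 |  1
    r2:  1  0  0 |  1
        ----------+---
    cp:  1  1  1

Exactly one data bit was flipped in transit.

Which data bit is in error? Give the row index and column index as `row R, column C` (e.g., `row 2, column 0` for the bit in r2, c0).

row 1, column 2

Recompute each row's even parity and compare to rp:
  r0: data parity 1, sent rp 1 → ok
  r1: data parity 0, sent rp 1 → mismatch
  r2: data parity 1, sent rp 1 → ok
Recompute each column's even parity and compare to cp:
  c0: data parity 1, sent cp 1 → ok
  c1: data parity 1, sent cp 1 → ok
  c2: data parity 0, sent cp 1 → mismatch
Exactly one row (r1) and one column (c2) fail → the flipped bit is at their intersection.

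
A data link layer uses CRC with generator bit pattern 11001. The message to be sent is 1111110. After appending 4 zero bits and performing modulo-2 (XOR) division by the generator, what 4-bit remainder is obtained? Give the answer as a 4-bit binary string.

Append 4 zeros: 11111100000. Divide by 11001 (XOR where the leading bit is 1):
  pos 0: 11111 XOR 11001 = 00110
  pos 2: 11010 XOR 11001 = 00011
  pos 5: 11000 XOR 11001 = 00001
Remainder (last 4 bits) = 0010. This is the CRC / FCS.

0010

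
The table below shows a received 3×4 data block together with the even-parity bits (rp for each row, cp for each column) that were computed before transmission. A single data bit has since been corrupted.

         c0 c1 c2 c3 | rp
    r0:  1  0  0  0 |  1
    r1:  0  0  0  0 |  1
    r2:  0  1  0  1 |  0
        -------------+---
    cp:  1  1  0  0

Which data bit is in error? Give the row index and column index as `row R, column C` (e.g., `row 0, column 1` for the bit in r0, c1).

Recompute each row's even parity and compare to rp:
  r0: data parity 1, sent rp 1 → ok
  r1: data parity 0, sent rp 1 → mismatch
  r2: data parity 0, sent rp 0 → ok
Recompute each column's even parity and compare to cp:
  c0: data parity 1, sent cp 1 → ok
  c1: data parity 1, sent cp 1 → ok
  c2: data parity 0, sent cp 0 → ok
  c3: data parity 1, sent cp 0 → mismatch
Exactly one row (r1) and one column (c3) fail → the flipped bit is at their intersection.

row 1, column 3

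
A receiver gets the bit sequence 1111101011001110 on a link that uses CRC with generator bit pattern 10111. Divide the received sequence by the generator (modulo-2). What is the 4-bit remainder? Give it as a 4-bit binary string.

0001

Modulo-2 division of 1111101011001110 by 10111:
  pos 0: 11111 XOR 10111 = 01000
  pos 1: 10000 XOR 10111 = 00111
  pos 3: 11110 XOR 10111 = 01001
  pos 4: 10011 XOR 10111 = 00100
  pos 6: 10010 XOR 10111 = 00101
  pos 8: 10101 XOR 10111 = 00010
  pos 11: 10110 XOR 10111 = 00001
Remainder = 0001 (nonzero — an error is detected).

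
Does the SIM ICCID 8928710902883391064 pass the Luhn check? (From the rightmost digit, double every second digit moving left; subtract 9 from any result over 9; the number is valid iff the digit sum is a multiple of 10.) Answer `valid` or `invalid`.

valid

From the right, keep odd positions and double even positions (subtract 9 from any doubled value over 9):
  doubled (positions 2,4,...): 3 2 6 7 4 9 2 7 9 → sum 49
  kept (positions 1,3,...): 4 0 9 3 8 0 0 7 2 8 → sum 41
Total = 90.
90 mod 10 = 0, so the number is valid.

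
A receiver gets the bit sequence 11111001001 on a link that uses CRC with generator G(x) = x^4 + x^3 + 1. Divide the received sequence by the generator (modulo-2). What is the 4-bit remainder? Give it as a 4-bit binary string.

0000

Modulo-2 division of 11111001001 by 11001:
  pos 0: 11111 XOR 11001 = 00110
  pos 2: 11000 XOR 11001 = 00001
  pos 6: 11001 XOR 11001 = 00000
Remainder = 0000 (zero — the frame passes the CRC check).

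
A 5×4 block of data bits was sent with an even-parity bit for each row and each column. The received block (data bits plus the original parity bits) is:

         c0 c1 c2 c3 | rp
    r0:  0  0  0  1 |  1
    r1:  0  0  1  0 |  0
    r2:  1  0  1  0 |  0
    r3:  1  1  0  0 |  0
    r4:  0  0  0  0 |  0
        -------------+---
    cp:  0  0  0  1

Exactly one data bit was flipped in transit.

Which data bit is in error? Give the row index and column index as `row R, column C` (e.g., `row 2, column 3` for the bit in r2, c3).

row 1, column 1

Recompute each row's even parity and compare to rp:
  r0: data parity 1, sent rp 1 → ok
  r1: data parity 1, sent rp 0 → mismatch
  r2: data parity 0, sent rp 0 → ok
  r3: data parity 0, sent rp 0 → ok
  r4: data parity 0, sent rp 0 → ok
Recompute each column's even parity and compare to cp:
  c0: data parity 0, sent cp 0 → ok
  c1: data parity 1, sent cp 0 → mismatch
  c2: data parity 0, sent cp 0 → ok
  c3: data parity 1, sent cp 1 → ok
Exactly one row (r1) and one column (c1) fail → the flipped bit is at their intersection.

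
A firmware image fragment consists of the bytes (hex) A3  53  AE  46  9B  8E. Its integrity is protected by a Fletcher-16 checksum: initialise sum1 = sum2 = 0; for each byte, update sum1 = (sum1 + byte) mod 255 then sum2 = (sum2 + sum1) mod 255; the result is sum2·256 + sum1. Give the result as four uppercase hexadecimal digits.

Running sums (mod 255):
  after byte 0 (A3): sum1=163, sum2=163
  after byte 1 (53): sum1=246, sum2=154
  after byte 2 (AE): sum1=165, sum2=64
  after byte 3 (46): sum1=235, sum2=44
  after byte 4 (9B): sum1=135, sum2=179
  after byte 5 (8E): sum1=22, sum2=201
Checksum = sum2·256 + sum1 = 201·256 + 22 = 51478 = 0xC916.

C916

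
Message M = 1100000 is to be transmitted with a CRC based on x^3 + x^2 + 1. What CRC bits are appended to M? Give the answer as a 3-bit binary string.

110

Append 3 zeros: 1100000000. Divide by 1101 (XOR where the leading bit is 1):
  pos 0: 1100 XOR 1101 = 0001
  pos 3: 1000 XOR 1101 = 0101
  pos 4: 1010 XOR 1101 = 0111
  pos 5: 1110 XOR 1101 = 0011
Remainder (last 3 bits) = 110. This is the CRC / FCS.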